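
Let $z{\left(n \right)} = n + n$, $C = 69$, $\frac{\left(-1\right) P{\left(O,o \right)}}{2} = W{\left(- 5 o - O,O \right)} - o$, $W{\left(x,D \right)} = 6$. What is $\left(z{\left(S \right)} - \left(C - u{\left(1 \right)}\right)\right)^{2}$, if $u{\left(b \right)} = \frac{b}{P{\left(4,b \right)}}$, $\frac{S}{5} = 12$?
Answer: $\frac{259081}{100} \approx 2590.8$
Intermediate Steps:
$S = 60$ ($S = 5 \cdot 12 = 60$)
$P{\left(O,o \right)} = -12 + 2 o$ ($P{\left(O,o \right)} = - 2 \left(6 - o\right) = -12 + 2 o$)
$u{\left(b \right)} = \frac{b}{-12 + 2 b}$
$z{\left(n \right)} = 2 n$
$\left(z{\left(S \right)} - \left(C - u{\left(1 \right)}\right)\right)^{2} = \left(2 \cdot 60 + \left(\frac{1}{2} \cdot 1 \frac{1}{-6 + 1} - 69\right)\right)^{2} = \left(120 - \left(69 - \frac{1}{2 \left(-5\right)}\right)\right)^{2} = \left(120 - \left(69 - - \frac{1}{10}\right)\right)^{2} = \left(120 - \frac{691}{10}\right)^{2} = \left(\frac{509}{10}\right)^{2} = \frac{259081}{100}$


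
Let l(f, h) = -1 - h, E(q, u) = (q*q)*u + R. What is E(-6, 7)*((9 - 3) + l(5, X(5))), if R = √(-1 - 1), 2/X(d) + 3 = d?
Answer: 1008 + 4*I*√2 ≈ 1008.0 + 5.6569*I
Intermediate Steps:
X(d) = 2/(-3 + d)
R = I*√2 (R = √(-2) = I*√2 ≈ 1.4142*I)
E(q, u) = I*√2 + u*q² (E(q, u) = (q*q)*u + I*√2 = q²*u + I*√2 = u*q² + I*√2 = I*√2 + u*q²)
E(-6, 7)*((9 - 3) + l(5, X(5))) = (I*√2 + 7*(-6)²)*((9 - 3) + (-1 - 2/(-3 + 5))) = (I*√2 + 7*36)*(6 + (-1 - 2/2)) = (I*√2 + 252)*(6 + (-1 - 2/2)) = (252 + I*√2)*(6 + (-1 - 1*1)) = (252 + I*√2)*(6 + (-1 - 1)) = (252 + I*√2)*(6 - 2) = (252 + I*√2)*4 = 1008 + 4*I*√2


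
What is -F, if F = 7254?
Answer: -7254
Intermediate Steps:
-F = -1*7254 = -7254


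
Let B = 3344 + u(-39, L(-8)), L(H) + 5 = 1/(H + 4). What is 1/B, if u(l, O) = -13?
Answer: 1/3331 ≈ 0.00030021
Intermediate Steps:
L(H) = -5 + 1/(4 + H) (L(H) = -5 + 1/(H + 4) = -5 + 1/(4 + H))
B = 3331 (B = 3344 - 13 = 3331)
1/B = 1/3331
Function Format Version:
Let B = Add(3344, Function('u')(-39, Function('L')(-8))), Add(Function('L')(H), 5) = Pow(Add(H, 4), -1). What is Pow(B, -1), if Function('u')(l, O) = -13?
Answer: Rational(1, 3331) ≈ 0.00030021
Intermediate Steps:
Function('L')(H) = Add(-5, Pow(Add(4, H), -1)) (Function('L')(H) = Add(-5, Pow(Add(H, 4), -1)) = Add(-5, Pow(Add(4, H), -1)))
B = 3331 (B = Add(3344, -13) = 3331)
Pow(B, -1) = Pow(3331, -1) = Rational(1, 3331)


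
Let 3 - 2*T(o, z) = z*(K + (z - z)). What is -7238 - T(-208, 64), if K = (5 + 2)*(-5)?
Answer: -16719/2 ≈ -8359.5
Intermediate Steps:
K = -35 (K = 7*(-5) = -35)
T(o, z) = 3/2 + 35*z/2 (T(o, z) = 3/2 - z*(-35 + (z - z))/2 = 3/2 - z*(-35 + 0)/2 = 3/2 - z*(-35)/2 = 3/2 - (-35)*z/2 = 3/2 + 35*z/2)
-7238 - T(-208, 64) = -7238 - (3/2 + (35/2)*64) = -7238 - (3/2 + 1120) = -7238 - 1*2243/2 = -7238 - 2243/2 = -16719/2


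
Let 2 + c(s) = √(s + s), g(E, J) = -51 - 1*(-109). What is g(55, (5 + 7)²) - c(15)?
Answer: 60 - √30 ≈ 54.523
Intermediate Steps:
g(E, J) = 58 (g(E, J) = -51 + 109 = 58)
c(s) = -2 + √2*√s (c(s) = -2 + √(s + s) = -2 + √(2*s) = -2 + √2*√s)
g(55, (5 + 7)²) - c(15) = 58 - (-2 + √2*√15) = 58 - (-2 + √30) = 58 + (2 - √30) = 60 - √30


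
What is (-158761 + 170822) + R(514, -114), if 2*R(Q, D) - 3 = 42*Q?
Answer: 45713/2 ≈ 22857.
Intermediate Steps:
R(Q, D) = 3/2 + 21*Q (R(Q, D) = 3/2 + (42*Q)/2 = 3/2 + 21*Q)
(-158761 + 170822) + R(514, -114) = (-158761 + 170822) + (3/2 + 21*514) = 12061 + (3/2 + 10794) = 12061 + 21591/2 = 45713/2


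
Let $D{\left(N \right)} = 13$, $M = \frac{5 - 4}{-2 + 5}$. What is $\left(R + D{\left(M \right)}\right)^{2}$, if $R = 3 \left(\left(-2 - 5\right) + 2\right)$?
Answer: $4$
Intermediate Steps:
$R = -15$ ($R = 3 \left(-7 + 2\right) = 3 \left(-5\right) = -15$)
$M = \frac{1}{3}$ ($M = 1 \cdot \frac{1}{3} = \frac{1}{3} \approx 0.33333$)
$\left(R + D{\left(M \right)}\right)^{2} = \left(-15 + 13\right)^{2} = \left(-2\right)^{2} = 4$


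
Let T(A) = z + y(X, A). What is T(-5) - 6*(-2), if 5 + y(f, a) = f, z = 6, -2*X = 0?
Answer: 13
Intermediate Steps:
X = 0 (X = -½*0 = 0)
y(f, a) = -5 + f
T(A) = 1 (T(A) = 6 + (-5 + 0) = 6 - 5 = 1)
T(-5) - 6*(-2) = 1 - 6*(-2) = 1 + 12 = 13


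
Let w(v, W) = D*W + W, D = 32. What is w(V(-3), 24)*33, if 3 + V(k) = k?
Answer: 26136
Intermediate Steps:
V(k) = -3 + k
w(v, W) = 33*W (w(v, W) = 32*W + W = 33*W)
w(V(-3), 24)*33 = (33*24)*33 = 792*33 = 26136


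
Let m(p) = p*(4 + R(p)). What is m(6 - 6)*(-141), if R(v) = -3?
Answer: 0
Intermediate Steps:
m(p) = p (m(p) = p*(4 - 3) = p*1 = p)
m(6 - 6)*(-141) = (6 - 6)*(-141) = 0*(-141) = 0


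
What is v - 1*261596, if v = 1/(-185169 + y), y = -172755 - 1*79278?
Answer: -114370294393/437202 ≈ -2.6160e+5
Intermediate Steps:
y = -252033 (y = -172755 - 79278 = -252033)
v = -1/437202 (v = 1/(-185169 - 252033) = 1/(-437202) = -1/437202 ≈ -2.2873e-6)
v - 1*261596 = -1/437202 - 1*261596 = -1/437202 - 261596 = -114370294393/437202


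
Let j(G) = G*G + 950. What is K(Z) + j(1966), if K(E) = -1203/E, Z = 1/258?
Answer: 3555732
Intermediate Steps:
j(G) = 950 + G**2 (j(G) = G**2 + 950 = 950 + G**2)
Z = 1/258 ≈ 0.0038760
K(Z) + j(1966) = -1203/1/258 + (950 + 1966**2) = -1203*258 + (950 + 3865156) = -310374 + 3866106 = 3555732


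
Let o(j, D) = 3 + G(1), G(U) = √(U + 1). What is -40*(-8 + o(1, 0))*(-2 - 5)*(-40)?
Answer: 56000 - 11200*√2 ≈ 40161.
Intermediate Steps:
G(U) = √(1 + U)
o(j, D) = 3 + √2 (o(j, D) = 3 + √(1 + 1) = 3 + √2)
-40*(-8 + o(1, 0))*(-2 - 5)*(-40) = -40*(-8 + (3 + √2))*(-2 - 5)*(-40) = -40*(-5 + √2)*(-7)*(-40) = -40*(35 - 7*√2)*(-40) = (-1400 + 280*√2)*(-40) = 56000 - 11200*√2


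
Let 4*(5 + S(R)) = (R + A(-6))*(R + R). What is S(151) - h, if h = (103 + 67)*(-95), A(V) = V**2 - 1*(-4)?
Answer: 61131/2 ≈ 30566.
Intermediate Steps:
A(V) = 4 + V**2 (A(V) = V**2 + 4 = 4 + V**2)
S(R) = -5 + R*(40 + R)/2 (S(R) = -5 + ((R + (4 + (-6)**2))*(R + R))/4 = -5 + ((R + (4 + 36))*(2*R))/4 = -5 + ((R + 40)*(2*R))/4 = -5 + ((40 + R)*(2*R))/4 = -5 + (2*R*(40 + R))/4 = -5 + R*(40 + R)/2)
h = -16150 (h = 170*(-95) = -16150)
S(151) - h = (-5 + (1/2)*151**2 + 20*151) - 1*(-16150) = (-5 + (1/2)*22801 + 3020) + 16150 = (-5 + 22801/2 + 3020) + 16150 = 28831/2 + 16150 = 61131/2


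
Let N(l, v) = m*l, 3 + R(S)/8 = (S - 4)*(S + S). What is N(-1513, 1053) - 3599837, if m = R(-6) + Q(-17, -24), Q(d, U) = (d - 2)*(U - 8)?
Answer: -5935909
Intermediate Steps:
Q(d, U) = (-8 + U)*(-2 + d) (Q(d, U) = (-2 + d)*(-8 + U) = (-8 + U)*(-2 + d))
R(S) = -24 + 16*S*(-4 + S) (R(S) = -24 + 8*((S - 4)*(S + S)) = -24 + 8*((-4 + S)*(2*S)) = -24 + 8*(2*S*(-4 + S)) = -24 + 16*S*(-4 + S))
m = 1544 (m = (-24 - 64*(-6) + 16*(-6)²) + (16 - 8*(-17) - 2*(-24) - 24*(-17)) = (-24 + 384 + 16*36) + (16 + 136 + 48 + 408) = (-24 + 384 + 576) + 608 = 936 + 608 = 1544)
N(l, v) = 1544*l
N(-1513, 1053) - 3599837 = 1544*(-1513) - 3599837 = -2336072 - 3599837 = -5935909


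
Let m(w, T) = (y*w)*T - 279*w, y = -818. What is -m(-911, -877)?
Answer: 653284477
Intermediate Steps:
m(w, T) = -279*w - 818*T*w (m(w, T) = (-818*w)*T - 279*w = -818*T*w - 279*w = -279*w - 818*T*w)
-m(-911, -877) = -(-911)*(-279 - 818*(-877)) = -(-911)*(-279 + 717386) = -(-911)*717107 = -1*(-653284477) = 653284477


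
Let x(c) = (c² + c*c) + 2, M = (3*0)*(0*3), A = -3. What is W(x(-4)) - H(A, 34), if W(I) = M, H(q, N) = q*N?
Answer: 102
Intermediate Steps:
H(q, N) = N*q
M = 0 (M = 0*0 = 0)
x(c) = 2 + 2*c² (x(c) = (c² + c²) + 2 = 2*c² + 2 = 2 + 2*c²)
W(I) = 0
W(x(-4)) - H(A, 34) = 0 - 34*(-3) = 0 - 1*(-102) = 0 + 102 = 102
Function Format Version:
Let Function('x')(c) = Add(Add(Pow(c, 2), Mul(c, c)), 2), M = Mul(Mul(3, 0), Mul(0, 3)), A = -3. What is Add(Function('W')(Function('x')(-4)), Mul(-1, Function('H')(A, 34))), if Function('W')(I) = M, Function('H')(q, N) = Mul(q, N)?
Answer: 102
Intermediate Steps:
Function('H')(q, N) = Mul(N, q)
M = 0 (M = Mul(0, 0) = 0)
Function('x')(c) = Add(2, Mul(2, Pow(c, 2))) (Function('x')(c) = Add(Add(Pow(c, 2), Pow(c, 2)), 2) = Add(Mul(2, Pow(c, 2)), 2) = Add(2, Mul(2, Pow(c, 2))))
Function('W')(I) = 0
Add(Function('W')(Function('x')(-4)), Mul(-1, Function('H')(A, 34))) = Add(0, Mul(-1, Mul(34, -3))) = Add(0, Mul(-1, -102)) = Add(0, 102) = 102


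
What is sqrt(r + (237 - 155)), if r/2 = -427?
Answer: 2*I*sqrt(193) ≈ 27.785*I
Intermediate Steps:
r = -854 (r = 2*(-427) = -854)
sqrt(r + (237 - 155)) = sqrt(-854 + (237 - 155)) = sqrt(-854 + 82) = sqrt(-772) = 2*I*sqrt(193)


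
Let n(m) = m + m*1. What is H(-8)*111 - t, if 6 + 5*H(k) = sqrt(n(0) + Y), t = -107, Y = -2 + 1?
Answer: -131/5 + 111*I/5 ≈ -26.2 + 22.2*I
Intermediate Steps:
Y = -1
n(m) = 2*m (n(m) = m + m = 2*m)
H(k) = -6/5 + I/5 (H(k) = -6/5 + sqrt(2*0 - 1)/5 = -6/5 + sqrt(0 - 1)/5 = -6/5 + sqrt(-1)/5 = -6/5 + I/5)
H(-8)*111 - t = (-6/5 + I/5)*111 - 1*(-107) = (-666/5 + 111*I/5) + 107 = -131/5 + 111*I/5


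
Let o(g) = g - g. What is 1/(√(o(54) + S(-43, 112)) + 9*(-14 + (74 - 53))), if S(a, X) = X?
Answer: 9/551 - 4*√7/3857 ≈ 0.013590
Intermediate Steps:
o(g) = 0
1/(√(o(54) + S(-43, 112)) + 9*(-14 + (74 - 53))) = 1/(√(0 + 112) + 9*(-14 + (74 - 53))) = 1/(√112 + 9*(-14 + 21)) = 1/(4*√7 + 9*7) = 1/(4*√7 + 63) = 1/(63 + 4*√7)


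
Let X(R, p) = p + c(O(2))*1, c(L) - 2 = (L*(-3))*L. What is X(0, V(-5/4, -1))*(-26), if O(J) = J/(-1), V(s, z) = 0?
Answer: 260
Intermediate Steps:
O(J) = -J (O(J) = J*(-1) = -J)
c(L) = 2 - 3*L**2 (c(L) = 2 + (L*(-3))*L = 2 + (-3*L)*L = 2 - 3*L**2)
X(R, p) = -10 + p (X(R, p) = p + (2 - 3*(-1*2)**2)*1 = p + (2 - 3*(-2)**2)*1 = p + (2 - 3*4)*1 = p + (2 - 12)*1 = p - 10*1 = p - 10 = -10 + p)
X(0, V(-5/4, -1))*(-26) = (-10 + 0)*(-26) = -10*(-26) = 260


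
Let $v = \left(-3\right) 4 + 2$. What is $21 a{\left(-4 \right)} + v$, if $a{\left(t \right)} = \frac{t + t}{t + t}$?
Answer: $11$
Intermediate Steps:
$a{\left(t \right)} = 1$ ($a{\left(t \right)} = \frac{2 t}{2 t} = 2 t \frac{1}{2 t} = 1$)
$v = -10$ ($v = -12 + 2 = -10$)
$21 a{\left(-4 \right)} + v = 21 \cdot 1 - 10 = 21 - 10 = 11$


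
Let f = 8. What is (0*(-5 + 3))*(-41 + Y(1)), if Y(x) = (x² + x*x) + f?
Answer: 0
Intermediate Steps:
Y(x) = 8 + 2*x² (Y(x) = (x² + x*x) + 8 = (x² + x²) + 8 = 2*x² + 8 = 8 + 2*x²)
(0*(-5 + 3))*(-41 + Y(1)) = (0*(-5 + 3))*(-41 + (8 + 2*1²)) = (0*(-2))*(-41 + (8 + 2*1)) = 0*(-41 + (8 + 2)) = 0*(-41 + 10) = 0*(-31) = 0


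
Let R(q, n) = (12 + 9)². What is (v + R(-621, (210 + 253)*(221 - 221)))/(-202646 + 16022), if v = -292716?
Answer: 10825/6912 ≈ 1.5661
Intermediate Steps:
R(q, n) = 441 (R(q, n) = 21² = 441)
(v + R(-621, (210 + 253)*(221 - 221)))/(-202646 + 16022) = (-292716 + 441)/(-202646 + 16022) = -292275/(-186624) = -292275*(-1/186624) = 10825/6912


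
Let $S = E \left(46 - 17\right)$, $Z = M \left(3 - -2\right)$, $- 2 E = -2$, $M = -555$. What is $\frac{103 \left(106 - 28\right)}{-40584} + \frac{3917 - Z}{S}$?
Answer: $\frac{45225857}{196156} \approx 230.56$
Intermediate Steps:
$E = 1$ ($E = \left(- \frac{1}{2}\right) \left(-2\right) = 1$)
$Z = -2775$ ($Z = - 555 \left(3 - -2\right) = - 555 \left(3 + 2\right) = \left(-555\right) 5 = -2775$)
$S = 29$ ($S = 1 \left(46 - 17\right) = 1 \cdot 29 = 29$)
$\frac{103 \left(106 - 28\right)}{-40584} + \frac{3917 - Z}{S} = \frac{103 \left(106 - 28\right)}{-40584} + \frac{3917 - -2775}{29} = 103 \cdot 78 \left(- \frac{1}{40584}\right) + \left(3917 + 2775\right) \frac{1}{29} = 8034 \left(- \frac{1}{40584}\right) + 6692 \cdot \frac{1}{29} = - \frac{1339}{6764} + \frac{6692}{29} = \frac{45225857}{196156}$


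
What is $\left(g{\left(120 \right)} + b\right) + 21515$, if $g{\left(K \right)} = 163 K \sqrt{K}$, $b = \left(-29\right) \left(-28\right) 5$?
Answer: $25575 + 39120 \sqrt{30} \approx 2.3984 \cdot 10^{5}$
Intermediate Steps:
$b = 4060$ ($b = 812 \cdot 5 = 4060$)
$g{\left(K \right)} = 163 K^{\frac{3}{2}}$
$\left(g{\left(120 \right)} + b\right) + 21515 = \left(163 \cdot 120^{\frac{3}{2}} + 4060\right) + 21515 = \left(163 \cdot 240 \sqrt{30} + 4060\right) + 21515 = \left(39120 \sqrt{30} + 4060\right) + 21515 = \left(4060 + 39120 \sqrt{30}\right) + 21515 = 25575 + 39120 \sqrt{30}$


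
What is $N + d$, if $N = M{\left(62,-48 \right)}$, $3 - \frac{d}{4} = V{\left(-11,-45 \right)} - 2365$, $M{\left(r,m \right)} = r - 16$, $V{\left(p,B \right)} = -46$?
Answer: $9702$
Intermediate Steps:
$M{\left(r,m \right)} = -16 + r$
$d = 9656$ ($d = 12 - 4 \left(-46 - 2365\right) = 12 - -9644 = 12 + 9644 = 9656$)
$N = 46$ ($N = -16 + 62 = 46$)
$N + d = 46 + 9656 = 9702$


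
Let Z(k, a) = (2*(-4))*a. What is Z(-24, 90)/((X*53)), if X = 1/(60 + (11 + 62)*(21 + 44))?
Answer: -3459600/53 ≈ -65276.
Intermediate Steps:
Z(k, a) = -8*a
X = 1/4805 (X = 1/(60 + 73*65) = 1/(60 + 4745) = 1/4805 ≈ 0.00020812)
Z(-24, 90)/((X*53)) = (-8*90)/(((1/4805)*53)) = -720/53/4805 = -720*4805/53 = -3459600/53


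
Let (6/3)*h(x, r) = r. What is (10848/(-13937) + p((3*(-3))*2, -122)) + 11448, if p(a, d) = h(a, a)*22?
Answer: 156780402/13937 ≈ 11249.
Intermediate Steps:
h(x, r) = r/2
p(a, d) = 11*a (p(a, d) = (a/2)*22 = 11*a)
(10848/(-13937) + p((3*(-3))*2, -122)) + 11448 = (10848/(-13937) + 11*((3*(-3))*2)) + 11448 = (10848*(-1/13937) + 11*(-9*2)) + 11448 = (-10848/13937 + 11*(-18)) + 11448 = (-10848/13937 - 198) + 11448 = -2770374/13937 + 11448 = 156780402/13937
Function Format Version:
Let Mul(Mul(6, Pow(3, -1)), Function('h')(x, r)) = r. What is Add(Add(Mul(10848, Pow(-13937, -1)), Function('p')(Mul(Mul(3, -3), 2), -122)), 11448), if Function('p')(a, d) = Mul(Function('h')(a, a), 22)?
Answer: Rational(156780402, 13937) ≈ 11249.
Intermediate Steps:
Function('h')(x, r) = Mul(Rational(1, 2), r)
Function('p')(a, d) = Mul(11, a) (Function('p')(a, d) = Mul(Mul(Rational(1, 2), a), 22) = Mul(11, a))
Add(Add(Mul(10848, Pow(-13937, -1)), Function('p')(Mul(Mul(3, -3), 2), -122)), 11448) = Add(Add(Mul(10848, Pow(-13937, -1)), Mul(11, Mul(Mul(3, -3), 2))), 11448) = Add(Add(Mul(10848, Rational(-1, 13937)), Mul(11, Mul(-9, 2))), 11448) = Add(Add(Rational(-10848, 13937), Mul(11, -18)), 11448) = Add(Add(Rational(-10848, 13937), -198), 11448) = Add(Rational(-2770374, 13937), 11448) = Rational(156780402, 13937)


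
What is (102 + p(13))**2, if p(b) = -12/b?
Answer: 1726596/169 ≈ 10217.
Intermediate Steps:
(102 + p(13))**2 = (102 - 12/13)**2 = (1314/13)**2 = 1726596/169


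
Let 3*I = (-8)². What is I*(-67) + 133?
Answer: -3889/3 ≈ -1296.3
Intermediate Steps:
I = 64/3 (I = (⅓)*(-8)² = (⅓)*64 = 64/3 ≈ 21.333)
I*(-67) + 133 = (64/3)*(-67) + 133 = -4288/3 + 133 = -3889/3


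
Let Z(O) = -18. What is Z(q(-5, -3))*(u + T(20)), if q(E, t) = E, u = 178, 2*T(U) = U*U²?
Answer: -75204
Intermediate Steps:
T(U) = U³/2 (T(U) = (U*U²)/2 = U³/2)
Z(q(-5, -3))*(u + T(20)) = -18*(178 + (½)*20³) = -18*(178 + (½)*8000) = -18*(178 + 4000) = -18*4178 = -75204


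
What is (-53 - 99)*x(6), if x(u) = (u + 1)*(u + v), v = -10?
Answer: 4256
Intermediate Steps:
x(u) = (1 + u)*(-10 + u) (x(u) = (u + 1)*(u - 10) = (1 + u)*(-10 + u))
(-53 - 99)*x(6) = (-53 - 99)*(-10 + 6² - 9*6) = -152*(-10 + 36 - 54) = -152*(-28) = 4256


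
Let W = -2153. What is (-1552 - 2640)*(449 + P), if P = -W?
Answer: -10907584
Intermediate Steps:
P = 2153 (P = -1*(-2153) = 2153)
(-1552 - 2640)*(449 + P) = (-1552 - 2640)*(449 + 2153) = -4192*2602 = -10907584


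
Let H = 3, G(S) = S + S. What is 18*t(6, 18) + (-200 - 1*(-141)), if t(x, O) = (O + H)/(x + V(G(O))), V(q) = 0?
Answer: 4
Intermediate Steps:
G(S) = 2*S
t(x, O) = (3 + O)/x (t(x, O) = (O + 3)/(x + 0) = (3 + O)/x)
18*t(6, 18) + (-200 - 1*(-141)) = 18*((3 + 18)/6) + (-200 - 1*(-141)) = 18*((⅙)*21) + (-200 + 141) = 18*(7/2) - 59 = 63 - 59 = 4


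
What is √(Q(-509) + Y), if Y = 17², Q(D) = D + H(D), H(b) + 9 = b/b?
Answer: 2*I*√57 ≈ 15.1*I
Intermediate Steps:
H(b) = -8 (H(b) = -9 + b/b = -9 + 1 = -8)
Q(D) = -8 + D (Q(D) = D - 8 = -8 + D)
Y = 289
√(Q(-509) + Y) = √((-8 - 509) + 289) = √(-517 + 289) = √(-228) = 2*I*√57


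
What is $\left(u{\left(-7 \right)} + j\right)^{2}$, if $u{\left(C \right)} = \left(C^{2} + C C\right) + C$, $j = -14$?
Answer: $5929$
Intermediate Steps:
$u{\left(C \right)} = C + 2 C^{2}$ ($u{\left(C \right)} = \left(C^{2} + C^{2}\right) + C = 2 C^{2} + C = C + 2 C^{2}$)
$\left(u{\left(-7 \right)} + j\right)^{2} = \left(- 7 \left(1 + 2 \left(-7\right)\right) - 14\right)^{2} = \left(- 7 \left(1 - 14\right) - 14\right)^{2} = \left(\left(-7\right) \left(-13\right) - 14\right)^{2} = \left(91 - 14\right)^{2} = 77^{2} = 5929$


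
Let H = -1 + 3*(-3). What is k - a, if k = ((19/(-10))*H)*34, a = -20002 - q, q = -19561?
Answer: 1087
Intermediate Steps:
H = -10 (H = -1 - 9 = -10)
a = -441 (a = -20002 - 1*(-19561) = -20002 + 19561 = -441)
k = 646 (k = ((19/(-10))*(-10))*34 = ((19*(-⅒))*(-10))*34 = -19/10*(-10)*34 = 19*34 = 646)
k - a = 646 - 1*(-441) = 646 + 441 = 1087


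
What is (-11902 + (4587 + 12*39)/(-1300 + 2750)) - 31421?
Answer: -12562659/290 ≈ -43320.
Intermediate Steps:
(-11902 + (4587 + 12*39)/(-1300 + 2750)) - 31421 = (-11902 + (4587 + 468)/1450) - 31421 = (-11902 + 5055*(1/1450)) - 31421 = (-11902 + 1011/290) - 31421 = -3450569/290 - 31421 = -12562659/290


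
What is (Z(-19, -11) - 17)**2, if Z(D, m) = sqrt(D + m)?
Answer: (17 - I*sqrt(30))**2 ≈ 259.0 - 186.23*I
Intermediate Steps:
(Z(-19, -11) - 17)**2 = (sqrt(-19 - 11) - 17)**2 = (sqrt(-30) - 17)**2 = (I*sqrt(30) - 17)**2 = (-17 + I*sqrt(30))**2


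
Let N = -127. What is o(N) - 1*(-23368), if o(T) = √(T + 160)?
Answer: 23368 + √33 ≈ 23374.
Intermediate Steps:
o(T) = √(160 + T)
o(N) - 1*(-23368) = √(160 - 127) - 1*(-23368) = √33 + 23368 = 23368 + √33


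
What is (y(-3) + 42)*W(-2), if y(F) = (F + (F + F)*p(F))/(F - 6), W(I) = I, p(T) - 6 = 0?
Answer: -278/3 ≈ -92.667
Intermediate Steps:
p(T) = 6 (p(T) = 6 + 0 = 6)
y(F) = 13*F/(-6 + F) (y(F) = (F + (F + F)*6)/(F - 6) = (F + (2*F)*6)/(-6 + F) = (F + 12*F)/(-6 + F) = (13*F)/(-6 + F) = 13*F/(-6 + F))
(y(-3) + 42)*W(-2) = (13*(-3)/(-6 - 3) + 42)*(-2) = (13*(-3)/(-9) + 42)*(-2) = (13*(-3)*(-⅑) + 42)*(-2) = (13/3 + 42)*(-2) = (139/3)*(-2) = -278/3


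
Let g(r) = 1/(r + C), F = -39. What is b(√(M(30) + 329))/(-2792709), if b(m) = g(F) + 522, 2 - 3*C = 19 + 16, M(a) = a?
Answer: -26099/139635450 ≈ -0.00018691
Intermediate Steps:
C = -11 (C = ⅔ - (19 + 16)/3 = ⅔ - ⅓*35 = ⅔ - 35/3 = -11)
g(r) = 1/(-11 + r) (g(r) = 1/(r - 11) = 1/(-11 + r))
b(m) = 26099/50 (b(m) = 1/(-11 - 39) + 522 = 1/(-50) + 522 = -1/50 + 522 = 26099/50)
b(√(M(30) + 329))/(-2792709) = (26099/50)/(-2792709) = (26099/50)*(-1/2792709) = -26099/139635450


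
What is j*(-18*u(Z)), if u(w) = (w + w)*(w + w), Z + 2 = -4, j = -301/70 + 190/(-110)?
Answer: 859248/55 ≈ 15623.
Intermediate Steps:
j = -663/110 (j = -301*1/70 + 190*(-1/110) = -43/10 - 19/11 = -663/110 ≈ -6.0273)
Z = -6 (Z = -2 - 4 = -6)
u(w) = 4*w² (u(w) = (2*w)*(2*w) = 4*w²)
j*(-18*u(Z)) = -(-5967)*4*(-6)²/55 = -(-5967)*4*36/55 = -(-5967)*144/55 = -663/110*(-2592) = 859248/55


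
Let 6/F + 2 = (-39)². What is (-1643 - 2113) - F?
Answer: -5705370/1519 ≈ -3756.0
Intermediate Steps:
F = 6/1519 (F = 6/(-2 + (-39)²) = 6/(-2 + 1521) = 6/1519 ≈ 0.0039500)
(-1643 - 2113) - F = (-1643 - 2113) - 1*6/1519 = -3756 - 6/1519 = -5705370/1519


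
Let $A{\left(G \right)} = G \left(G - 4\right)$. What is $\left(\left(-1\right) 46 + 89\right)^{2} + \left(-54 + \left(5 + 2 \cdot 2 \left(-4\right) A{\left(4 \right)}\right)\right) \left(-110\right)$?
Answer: $7239$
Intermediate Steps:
$A{\left(G \right)} = G \left(-4 + G\right)$
$\left(\left(-1\right) 46 + 89\right)^{2} + \left(-54 + \left(5 + 2 \cdot 2 \left(-4\right) A{\left(4 \right)}\right)\right) \left(-110\right) = \left(\left(-1\right) 46 + 89\right)^{2} + \left(-54 + \left(5 + 2 \cdot 2 \left(-4\right) 4 \left(-4 + 4\right)\right)\right) \left(-110\right) = \left(-46 + 89\right)^{2} + \left(-54 + \left(5 + 2 \left(- 8 \cdot 4 \cdot 0\right)\right)\right) \left(-110\right) = 43^{2} + \left(-54 + \left(5 + 2 \left(\left(-8\right) 0\right)\right)\right) \left(-110\right) = 1849 + \left(-54 + \left(5 + 2 \cdot 0\right)\right) \left(-110\right) = 1849 + \left(-54 + \left(5 + 0\right)\right) \left(-110\right) = 1849 + \left(-54 + 5\right) \left(-110\right) = 1849 - -5390 = 1849 + 5390 = 7239$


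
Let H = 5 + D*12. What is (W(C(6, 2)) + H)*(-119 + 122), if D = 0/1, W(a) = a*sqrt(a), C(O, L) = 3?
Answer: 15 + 9*sqrt(3) ≈ 30.588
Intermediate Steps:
W(a) = a**(3/2)
D = 0 (D = 0*1 = 0)
H = 5 (H = 5 + 0*12 = 5 + 0 = 5)
(W(C(6, 2)) + H)*(-119 + 122) = (3**(3/2) + 5)*(-119 + 122) = (3*sqrt(3) + 5)*3 = (5 + 3*sqrt(3))*3 = 15 + 9*sqrt(3)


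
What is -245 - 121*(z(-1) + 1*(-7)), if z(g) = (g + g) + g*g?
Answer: 723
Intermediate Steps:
z(g) = g**2 + 2*g (z(g) = 2*g + g**2 = g**2 + 2*g)
-245 - 121*(z(-1) + 1*(-7)) = -245 - 121*(-(2 - 1) + 1*(-7)) = -245 - 121*(-1*1 - 7) = -245 - 121*(-1 - 7) = -245 - 121*(-8) = -245 + 968 = 723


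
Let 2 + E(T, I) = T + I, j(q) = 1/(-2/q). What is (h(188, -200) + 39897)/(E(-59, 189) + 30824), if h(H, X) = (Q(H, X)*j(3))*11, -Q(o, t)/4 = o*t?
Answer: -2441703/30952 ≈ -78.887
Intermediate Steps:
Q(o, t) = -4*o*t
j(q) = -q/2
E(T, I) = -2 + I + T (E(T, I) = -2 + (T + I) = -2 + (I + T) = -2 + I + T)
h(H, X) = 66*H*X (h(H, X) = ((-4*H*X)*(-1/2*3))*11 = (-4*H*X*(-3/2))*11 = (6*H*X)*11 = 66*H*X)
(h(188, -200) + 39897)/(E(-59, 189) + 30824) = (66*188*(-200) + 39897)/((-2 + 189 - 59) + 30824) = (-2481600 + 39897)/(128 + 30824) = -2441703/30952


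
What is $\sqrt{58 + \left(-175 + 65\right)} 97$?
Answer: $194 i \sqrt{13} \approx 699.48 i$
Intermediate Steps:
$\sqrt{58 + \left(-175 + 65\right)} 97 = \sqrt{58 - 110} \cdot 97 = \sqrt{-52} \cdot 97 = 2 i \sqrt{13} \cdot 97 = 194 i \sqrt{13}$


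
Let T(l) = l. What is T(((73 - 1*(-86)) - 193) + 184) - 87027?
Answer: -86877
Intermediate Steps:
T(((73 - 1*(-86)) - 193) + 184) - 87027 = (((73 - 1*(-86)) - 193) + 184) - 87027 = (((73 + 86) - 193) + 184) - 87027 = ((159 - 193) + 184) - 87027 = (-34 + 184) - 87027 = 150 - 87027 = -86877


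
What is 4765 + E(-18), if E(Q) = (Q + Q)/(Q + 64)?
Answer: 109577/23 ≈ 4764.2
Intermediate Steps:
E(Q) = 2*Q/(64 + Q) (E(Q) = (2*Q)/(64 + Q) = 2*Q/(64 + Q))
4765 + E(-18) = 4765 + 2*(-18)/(64 - 18) = 4765 + 2*(-18)/46 = 4765 + 2*(-18)*(1/46) = 4765 - 18/23 = 109577/23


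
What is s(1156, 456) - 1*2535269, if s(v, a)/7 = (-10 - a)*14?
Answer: -2580937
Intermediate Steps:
s(v, a) = -980 - 98*a (s(v, a) = 7*((-10 - a)*14) = 7*(-140 - 14*a) = -980 - 98*a)
s(1156, 456) - 1*2535269 = (-980 - 98*456) - 1*2535269 = (-980 - 44688) - 2535269 = -45668 - 2535269 = -2580937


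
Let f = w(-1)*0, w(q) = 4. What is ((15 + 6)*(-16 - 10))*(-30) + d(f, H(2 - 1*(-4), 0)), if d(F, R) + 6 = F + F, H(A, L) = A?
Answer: 16374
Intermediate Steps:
f = 0 (f = 4*0 = 0)
d(F, R) = -6 + 2*F (d(F, R) = -6 + (F + F) = -6 + 2*F)
((15 + 6)*(-16 - 10))*(-30) + d(f, H(2 - 1*(-4), 0)) = ((15 + 6)*(-16 - 10))*(-30) + (-6 + 2*0) = (21*(-26))*(-30) + (-6 + 0) = -546*(-30) - 6 = 16380 - 6 = 16374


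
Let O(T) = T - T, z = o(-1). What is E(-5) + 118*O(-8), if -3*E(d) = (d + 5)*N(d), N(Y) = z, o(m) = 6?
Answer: 0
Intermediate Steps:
z = 6
N(Y) = 6
E(d) = -10 - 2*d (E(d) = -(d + 5)*6/3 = -(5 + d)*6/3 = -(30 + 6*d)/3 = -10 - 2*d)
O(T) = 0
E(-5) + 118*O(-8) = (-10 - 2*(-5)) + 118*0 = (-10 + 10) + 0 = 0 + 0 = 0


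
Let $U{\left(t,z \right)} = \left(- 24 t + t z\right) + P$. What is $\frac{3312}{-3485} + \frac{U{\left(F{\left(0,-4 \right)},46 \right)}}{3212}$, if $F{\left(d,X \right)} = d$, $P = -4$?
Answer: $- \frac{2663021}{2798455} \approx -0.9516$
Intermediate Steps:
$U{\left(t,z \right)} = -4 - 24 t + t z$ ($U{\left(t,z \right)} = \left(- 24 t + t z\right) - 4 = -4 - 24 t + t z$)
$\frac{3312}{-3485} + \frac{U{\left(F{\left(0,-4 \right)},46 \right)}}{3212} = \frac{3312}{-3485} + \frac{-4 - 0 + 0 \cdot 46}{3212} = 3312 \left(- \frac{1}{3485}\right) + \left(-4 + 0 + 0\right) \frac{1}{3212} = - \frac{3312}{3485} - \frac{1}{803} = - \frac{2663021}{2798455}$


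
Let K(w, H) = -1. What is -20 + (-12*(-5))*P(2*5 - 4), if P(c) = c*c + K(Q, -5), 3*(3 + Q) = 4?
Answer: 2080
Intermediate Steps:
Q = -5/3 (Q = -3 + (1/3)*4 = -3 + 4/3 = -5/3 ≈ -1.6667)
P(c) = -1 + c**2 (P(c) = c*c - 1 = c**2 - 1 = -1 + c**2)
-20 + (-12*(-5))*P(2*5 - 4) = -20 + (-12*(-5))*(-1 + (2*5 - 4)**2) = -20 + 60*(-1 + (10 - 4)**2) = -20 + 60*(-1 + 6**2) = -20 + 60*(-1 + 36) = -20 + 60*35 = -20 + 2100 = 2080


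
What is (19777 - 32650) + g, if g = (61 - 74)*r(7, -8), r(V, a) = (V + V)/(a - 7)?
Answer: -192913/15 ≈ -12861.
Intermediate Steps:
r(V, a) = 2*V/(-7 + a) (r(V, a) = (2*V)/(-7 + a) = 2*V/(-7 + a))
g = 182/15 (g = (61 - 74)*(2*7/(-7 - 8)) = -26*7/(-15) = -26*7*(-1)/15 = -13*(-14/15) = 182/15 ≈ 12.133)
(19777 - 32650) + g = (19777 - 32650) + 182/15 = -12873 + 182/15 = -192913/15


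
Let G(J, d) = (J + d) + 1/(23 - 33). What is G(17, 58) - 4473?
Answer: -43981/10 ≈ -4398.1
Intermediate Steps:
G(J, d) = -⅒ + J + d (G(J, d) = (J + d) + 1/(-10) = (J + d) - ⅒ = -⅒ + J + d)
G(17, 58) - 4473 = (-⅒ + 17 + 58) - 4473 = 749/10 - 4473 = -43981/10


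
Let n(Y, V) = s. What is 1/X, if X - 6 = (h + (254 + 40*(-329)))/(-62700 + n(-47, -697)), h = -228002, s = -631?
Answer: 63331/620894 ≈ 0.10200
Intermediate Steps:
n(Y, V) = -631
X = 620894/63331 (X = 6 + (-228002 + (254 + 40*(-329)))/(-62700 - 631) = 6 + (-228002 + (254 - 13160))/(-63331) = 6 + (-228002 - 12906)*(-1/63331) = 6 - 240908*(-1/63331) = 6 + 240908/63331 = 620894/63331 ≈ 9.8040)
1/X = 1/(620894/63331) = 63331/620894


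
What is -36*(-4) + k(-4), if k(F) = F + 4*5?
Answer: 160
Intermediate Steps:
k(F) = 20 + F (k(F) = F + 20 = 20 + F)
-36*(-4) + k(-4) = -36*(-4) + (20 - 4) = 144 + 16 = 160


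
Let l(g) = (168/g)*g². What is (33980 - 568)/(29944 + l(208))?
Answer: 8353/16222 ≈ 0.51492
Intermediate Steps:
l(g) = 168*g
(33980 - 568)/(29944 + l(208)) = (33980 - 568)/(29944 + 168*208) = 33412/(29944 + 34944) = 33412/64888 = 33412*(1/64888) = 8353/16222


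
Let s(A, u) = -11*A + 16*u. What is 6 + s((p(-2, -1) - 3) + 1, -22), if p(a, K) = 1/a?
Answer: -637/2 ≈ -318.50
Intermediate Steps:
6 + s((p(-2, -1) - 3) + 1, -22) = 6 + (-11*((1/(-2) - 3) + 1) + 16*(-22)) = 6 + (-11*((-1/2 - 3) + 1) - 352) = 6 + (-11*(-7/2 + 1) - 352) = 6 + (-11*(-5/2) - 352) = 6 + (55/2 - 352) = 6 - 649/2 = -637/2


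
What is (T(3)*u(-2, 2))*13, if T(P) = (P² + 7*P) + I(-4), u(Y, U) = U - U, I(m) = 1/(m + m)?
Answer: 0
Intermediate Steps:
I(m) = 1/(2*m)
u(Y, U) = 0
T(P) = -⅛ + P² + 7*P (T(P) = (P² + 7*P) + (½)/(-4) = (P² + 7*P) + (½)*(-¼) = (P² + 7*P) - ⅛ = -⅛ + P² + 7*P)
(T(3)*u(-2, 2))*13 = ((-⅛ + 3² + 7*3)*0)*13 = ((-⅛ + 9 + 21)*0)*13 = ((239/8)*0)*13 = 0*13 = 0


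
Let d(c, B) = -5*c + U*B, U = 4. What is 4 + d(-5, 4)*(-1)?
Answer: -37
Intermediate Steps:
d(c, B) = -5*c + 4*B
4 + d(-5, 4)*(-1) = 4 + (-5*(-5) + 4*4)*(-1) = 4 + (25 + 16)*(-1) = 4 + 41*(-1) = 4 - 41 = -37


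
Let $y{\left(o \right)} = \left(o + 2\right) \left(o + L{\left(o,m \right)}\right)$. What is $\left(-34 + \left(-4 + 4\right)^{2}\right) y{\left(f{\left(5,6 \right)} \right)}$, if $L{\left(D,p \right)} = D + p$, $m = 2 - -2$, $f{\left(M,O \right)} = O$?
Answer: $-4352$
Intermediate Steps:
$m = 4$ ($m = 2 + 2 = 4$)
$y{\left(o \right)} = \left(2 + o\right) \left(4 + 2 o\right)$ ($y{\left(o \right)} = \left(o + 2\right) \left(o + \left(o + 4\right)\right) = \left(2 + o\right) \left(o + \left(4 + o\right)\right) = \left(2 + o\right) \left(4 + 2 o\right)$)
$\left(-34 + \left(-4 + 4\right)^{2}\right) y{\left(f{\left(5,6 \right)} \right)} = \left(-34 + \left(-4 + 4\right)^{2}\right) \left(8 + 2 \cdot 6^{2} + 8 \cdot 6\right) = \left(-34 + 0^{2}\right) \left(8 + 2 \cdot 36 + 48\right) = \left(-34 + 0\right) \left(8 + 72 + 48\right) = \left(-34\right) 128 = -4352$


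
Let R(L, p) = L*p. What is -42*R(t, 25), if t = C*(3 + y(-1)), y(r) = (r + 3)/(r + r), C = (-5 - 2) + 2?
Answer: 10500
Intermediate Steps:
C = -5 (C = -7 + 2 = -5)
y(r) = (3 + r)/(2*r) (y(r) = (3 + r)/((2*r)) = (3 + r)*(1/(2*r)) = (3 + r)/(2*r))
t = -10 (t = -5*(3 + (½)*(3 - 1)/(-1)) = -5*(3 + (½)*(-1)*2) = -5*(3 - 1) = -5*2 = -10)
-42*R(t, 25) = -(-420)*25 = -42*(-250) = 10500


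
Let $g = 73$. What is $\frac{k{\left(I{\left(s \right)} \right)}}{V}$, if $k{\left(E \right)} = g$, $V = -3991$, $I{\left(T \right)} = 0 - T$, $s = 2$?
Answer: $- \frac{73}{3991} \approx -0.018291$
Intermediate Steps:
$I{\left(T \right)} = - T$
$k{\left(E \right)} = 73$
$\frac{k{\left(I{\left(s \right)} \right)}}{V} = \frac{73}{-3991} = 73 \left(- \frac{1}{3991}\right) = - \frac{73}{3991}$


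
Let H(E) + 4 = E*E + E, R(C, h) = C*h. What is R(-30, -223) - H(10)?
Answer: 6584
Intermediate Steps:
H(E) = -4 + E + E² (H(E) = -4 + (E*E + E) = -4 + (E² + E) = -4 + (E + E²) = -4 + E + E²)
R(-30, -223) - H(10) = -30*(-223) - (-4 + 10 + 10²) = 6690 - (-4 + 10 + 100) = 6690 - 1*106 = 6690 - 106 = 6584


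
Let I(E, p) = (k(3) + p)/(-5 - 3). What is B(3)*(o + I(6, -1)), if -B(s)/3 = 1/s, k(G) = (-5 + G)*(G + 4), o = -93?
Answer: 729/8 ≈ 91.125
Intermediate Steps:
k(G) = (-5 + G)*(4 + G)
I(E, p) = 7/4 - p/8 (I(E, p) = ((-20 + 3² - 1*3) + p)/(-5 - 3) = ((-20 + 9 - 3) + p)/(-8) = (-14 + p)*(-⅛) = 7/4 - p/8)
B(s) = -3/s
B(3)*(o + I(6, -1)) = (-3/3)*(-93 + (7/4 - ⅛*(-1))) = (-3*⅓)*(-93 + (7/4 + ⅛)) = -(-93 + 15/8) = -1*(-729/8) = 729/8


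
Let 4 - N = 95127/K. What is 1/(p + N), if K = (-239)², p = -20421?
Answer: -57121/1166334584 ≈ -4.8975e-5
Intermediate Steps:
K = 57121
N = 133357/57121 (N = 4 - 95127/57121 = 133357/57121 ≈ 2.3346)
1/(p + N) = 1/(-20421 + 133357/57121) = 1/(-1166334584/57121) = -57121/1166334584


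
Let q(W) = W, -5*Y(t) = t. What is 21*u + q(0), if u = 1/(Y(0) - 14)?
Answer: -3/2 ≈ -1.5000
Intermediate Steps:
Y(t) = -t/5
u = -1/14 (u = 1/(-⅕*0 - 14) = 1/(0 - 14) = 1/(-14) = -1/14 ≈ -0.071429)
21*u + q(0) = 21*(-1/14) + 0 = -3/2 + 0 = -3/2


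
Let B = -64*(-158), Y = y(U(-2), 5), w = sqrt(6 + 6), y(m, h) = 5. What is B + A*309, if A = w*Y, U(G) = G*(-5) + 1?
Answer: 10112 + 3090*sqrt(3) ≈ 15464.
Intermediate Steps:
U(G) = 1 - 5*G (U(G) = -5*G + 1 = 1 - 5*G)
w = 2*sqrt(3) (w = sqrt(12) = 2*sqrt(3) ≈ 3.4641)
Y = 5
A = 10*sqrt(3) (A = (2*sqrt(3))*5 = 10*sqrt(3) ≈ 17.320)
B = 10112
B + A*309 = 10112 + (10*sqrt(3))*309 = 10112 + 3090*sqrt(3)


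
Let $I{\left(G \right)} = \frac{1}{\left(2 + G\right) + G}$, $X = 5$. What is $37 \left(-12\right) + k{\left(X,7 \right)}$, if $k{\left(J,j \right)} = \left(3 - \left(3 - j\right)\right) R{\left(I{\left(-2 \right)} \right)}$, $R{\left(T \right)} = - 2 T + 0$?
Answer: $-437$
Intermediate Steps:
$I{\left(G \right)} = \frac{1}{2 + 2 G}$
$R{\left(T \right)} = - 2 T$
$k{\left(J,j \right)} = j$ ($k{\left(J,j \right)} = \left(3 - \left(3 - j\right)\right) \left(- 2 \frac{1}{2 \left(1 - 2\right)}\right) = \left(3 + \left(-3 + j\right)\right) \left(- 2 \frac{1}{2 \left(-1\right)}\right) = j \left(- 2 \cdot \frac{1}{2} \left(-1\right)\right) = j \left(\left(-2\right) \left(- \frac{1}{2}\right)\right) = j 1 = j$)
$37 \left(-12\right) + k{\left(X,7 \right)} = 37 \left(-12\right) + 7 = -444 + 7 = -437$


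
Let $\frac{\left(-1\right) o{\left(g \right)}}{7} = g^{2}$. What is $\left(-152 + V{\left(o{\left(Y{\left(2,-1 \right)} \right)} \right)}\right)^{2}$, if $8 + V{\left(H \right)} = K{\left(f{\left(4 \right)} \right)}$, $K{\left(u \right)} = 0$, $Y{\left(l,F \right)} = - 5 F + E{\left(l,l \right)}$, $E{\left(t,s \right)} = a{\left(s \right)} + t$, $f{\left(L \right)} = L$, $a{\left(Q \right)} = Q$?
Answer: $25600$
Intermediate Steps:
$E{\left(t,s \right)} = s + t$
$Y{\left(l,F \right)} = - 5 F + 2 l$ ($Y{\left(l,F \right)} = - 5 F + \left(l + l\right) = - 5 F + 2 l$)
$o{\left(g \right)} = - 7 g^{2}$
$V{\left(H \right)} = -8$ ($V{\left(H \right)} = -8 + 0 = -8$)
$\left(-152 + V{\left(o{\left(Y{\left(2,-1 \right)} \right)} \right)}\right)^{2} = \left(-152 - 8\right)^{2} = \left(-160\right)^{2} = 25600$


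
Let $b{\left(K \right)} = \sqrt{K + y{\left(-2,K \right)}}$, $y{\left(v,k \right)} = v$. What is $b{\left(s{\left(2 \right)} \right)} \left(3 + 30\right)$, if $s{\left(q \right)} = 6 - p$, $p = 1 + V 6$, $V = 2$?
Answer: $99 i \approx 99.0 i$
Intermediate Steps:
$p = 13$ ($p = 1 + 2 \cdot 6 = 1 + 12 = 13$)
$s{\left(q \right)} = -7$ ($s{\left(q \right)} = 6 - 13 = -7$)
$b{\left(K \right)} = \sqrt{-2 + K}$ ($b{\left(K \right)} = \sqrt{K - 2} = \sqrt{-2 + K}$)
$b{\left(s{\left(2 \right)} \right)} \left(3 + 30\right) = \sqrt{-2 - 7} \left(3 + 30\right) = \sqrt{-9} \cdot 33 = 3 i 33 = 99 i$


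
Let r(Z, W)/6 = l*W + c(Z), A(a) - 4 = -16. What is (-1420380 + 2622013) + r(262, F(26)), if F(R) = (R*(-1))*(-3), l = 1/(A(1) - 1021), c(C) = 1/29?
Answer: 35997312407/29957 ≈ 1.2016e+6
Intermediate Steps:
A(a) = -12 (A(a) = 4 - 16 = -12)
c(C) = 1/29
l = -1/1033 (l = 1/(-12 - 1021) = 1/(-1033) = -1/1033 ≈ -0.00096805)
F(R) = 3*R (F(R) = -R*(-3) = 3*R)
r(Z, W) = 6/29 - 6*W/1033 (r(Z, W) = 6*(-W/1033 + 1/29) = 6*(1/29 - W/1033) = 6/29 - 6*W/1033)
(-1420380 + 2622013) + r(262, F(26)) = (-1420380 + 2622013) + (6/29 - 18*26/1033) = 1201633 + (6/29 - 6/1033*78) = 1201633 + (6/29 - 468/1033) = 1201633 - 7374/29957 = 35997312407/29957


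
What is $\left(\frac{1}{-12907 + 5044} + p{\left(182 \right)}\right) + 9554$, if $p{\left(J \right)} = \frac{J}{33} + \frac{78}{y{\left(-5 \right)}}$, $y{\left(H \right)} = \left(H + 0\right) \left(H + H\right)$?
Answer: $\frac{20674151552}{2162325} \approx 9561.1$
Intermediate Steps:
$y{\left(H \right)} = 2 H^{2}$ ($y{\left(H \right)} = H 2 H = 2 H^{2}$)
$p{\left(J \right)} = \frac{39}{25} + \frac{J}{33}$ ($p{\left(J \right)} = \frac{J}{33} + \frac{78}{2 \left(-5\right)^{2}} = J \frac{1}{33} + \frac{78}{2 \cdot 25} = \frac{J}{33} + \frac{78}{50} = \frac{J}{33} + 78 \cdot \frac{1}{50} = \frac{J}{33} + \frac{39}{25} = \frac{39}{25} + \frac{J}{33}$)
$\left(\frac{1}{-12907 + 5044} + p{\left(182 \right)}\right) + 9554 = \left(\frac{1}{-12907 + 5044} + \left(\frac{39}{25} + \frac{1}{33} \cdot 182\right)\right) + 9554 = \left(\frac{1}{-7863} + \left(\frac{39}{25} + \frac{182}{33}\right)\right) + 9554 = \left(- \frac{1}{7863} + \frac{5837}{825}\right) + 9554 = \frac{15298502}{2162325} + 9554 = \frac{20674151552}{2162325}$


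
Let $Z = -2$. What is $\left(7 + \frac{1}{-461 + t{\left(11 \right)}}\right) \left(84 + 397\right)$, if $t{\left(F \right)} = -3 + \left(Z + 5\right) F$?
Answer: $\frac{1450696}{431} \approx 3365.9$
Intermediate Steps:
$t{\left(F \right)} = -3 + 3 F$ ($t{\left(F \right)} = -3 + \left(-2 + 5\right) F = -3 + 3 F$)
$\left(7 + \frac{1}{-461 + t{\left(11 \right)}}\right) \left(84 + 397\right) = \left(7 + \frac{1}{-461 + \left(-3 + 3 \cdot 11\right)}\right) \left(84 + 397\right) = \left(7 + \frac{1}{-461 + \left(-3 + 33\right)}\right) 481 = \left(7 + \frac{1}{-461 + 30}\right) 481 = \left(7 + \frac{1}{-431}\right) 481 = \left(7 - \frac{1}{431}\right) 481 = \frac{3016}{431} \cdot 481 = \frac{1450696}{431}$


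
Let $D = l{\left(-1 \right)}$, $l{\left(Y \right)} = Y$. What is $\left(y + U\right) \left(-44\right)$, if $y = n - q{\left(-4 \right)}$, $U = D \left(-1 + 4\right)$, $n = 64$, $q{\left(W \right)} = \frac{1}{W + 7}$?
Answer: $- \frac{8008}{3} \approx -2669.3$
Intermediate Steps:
$q{\left(W \right)} = \frac{1}{7 + W}$
$D = -1$
$U = -3$ ($U = - (-1 + 4) = \left(-1\right) 3 = -3$)
$y = \frac{191}{3}$ ($y = 64 - \frac{1}{7 - 4} = 64 - \frac{1}{3} = \frac{191}{3} \approx 63.667$)
$\left(y + U\right) \left(-44\right) = \left(\frac{191}{3} - 3\right) \left(-44\right) = \frac{182}{3} \left(-44\right) = - \frac{8008}{3}$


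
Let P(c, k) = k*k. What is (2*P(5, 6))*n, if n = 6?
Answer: 432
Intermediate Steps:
P(c, k) = k²
(2*P(5, 6))*n = (2*6²)*6 = (2*36)*6 = 72*6 = 432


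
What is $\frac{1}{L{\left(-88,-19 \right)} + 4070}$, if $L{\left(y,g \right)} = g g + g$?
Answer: $\frac{1}{4412} \approx 0.00022665$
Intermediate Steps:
$L{\left(y,g \right)} = g + g^{2}$ ($L{\left(y,g \right)} = g^{2} + g = g + g^{2}$)
$\frac{1}{L{\left(-88,-19 \right)} + 4070} = \frac{1}{- 19 \left(1 - 19\right) + 4070} = \frac{1}{\left(-19\right) \left(-18\right) + 4070} = \frac{1}{342 + 4070} = \frac{1}{4412}$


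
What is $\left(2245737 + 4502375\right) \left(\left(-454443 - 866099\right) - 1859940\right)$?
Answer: $-21462248749984$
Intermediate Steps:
$\left(2245737 + 4502375\right) \left(\left(-454443 - 866099\right) - 1859940\right) = 6748112 \left(\left(-454443 - 866099\right) - 1859940\right) = 6748112 \left(-1320542 - 1859940\right) = 6748112 \left(-3180482\right) = -21462248749984$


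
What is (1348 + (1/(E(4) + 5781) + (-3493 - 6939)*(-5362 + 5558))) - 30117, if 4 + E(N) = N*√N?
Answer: -11994856184/5785 ≈ -2.0734e+6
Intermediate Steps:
E(N) = -4 + N^(3/2) (E(N) = -4 + N*√N = -4 + N^(3/2))
(1348 + (1/(E(4) + 5781) + (-3493 - 6939)*(-5362 + 5558))) - 30117 = (1348 + (1/((-4 + 4^(3/2)) + 5781) + (-3493 - 6939)*(-5362 + 5558))) - 30117 = (1348 + (1/((-4 + 8) + 5781) - 10432*196)) - 30117 = (1348 + (1/(4 + 5781) - 2044672)) - 30117 = (1348 + (1/5785 - 2044672)) - 30117 = (1348 - 11828427519/5785) - 30117 = -11820629339/5785 - 30117 = -11994856184/5785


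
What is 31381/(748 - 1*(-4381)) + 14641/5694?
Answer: 253777103/29204526 ≈ 8.6897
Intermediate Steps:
31381/(748 - 1*(-4381)) + 14641/5694 = 31381/(748 + 4381) + 14641*(1/5694) = 31381/5129 + 14641/5694 = 253777103/29204526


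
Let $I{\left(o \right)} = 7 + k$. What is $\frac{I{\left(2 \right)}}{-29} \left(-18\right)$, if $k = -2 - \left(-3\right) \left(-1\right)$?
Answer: $\frac{36}{29} \approx 1.2414$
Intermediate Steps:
$k = -5$ ($k = -2 - 3 = -5$)
$I{\left(o \right)} = 2$ ($I{\left(o \right)} = 7 - 5 = 2$)
$\frac{I{\left(2 \right)}}{-29} \left(-18\right) = \frac{2}{-29} \left(-18\right) = 2 \left(- \frac{1}{29}\right) \left(-18\right) = \left(- \frac{2}{29}\right) \left(-18\right) = \frac{36}{29}$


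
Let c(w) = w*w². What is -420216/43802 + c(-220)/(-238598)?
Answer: 91535249708/2612767399 ≈ 35.034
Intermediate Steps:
c(w) = w³
-420216/43802 + c(-220)/(-238598) = -420216/43802 + (-220)³/(-238598) = -420216*1/43802 - 10648000*(-1/238598) = -210108/21901 + 5324000/119299 = 91535249708/2612767399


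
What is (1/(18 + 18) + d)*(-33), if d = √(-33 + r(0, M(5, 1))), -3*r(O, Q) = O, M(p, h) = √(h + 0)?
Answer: -11/12 - 33*I*√33 ≈ -0.91667 - 189.57*I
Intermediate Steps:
M(p, h) = √h
r(O, Q) = -O/3
d = I*√33 (d = √(-33 - ⅓*0) = √(-33 + 0) = √(-33) = I*√33 ≈ 5.7446*I)
(1/(18 + 18) + d)*(-33) = (1/(18 + 18) + I*√33)*(-33) = (1/36 + I*√33)*(-33) = -11/12 - 33*I*√33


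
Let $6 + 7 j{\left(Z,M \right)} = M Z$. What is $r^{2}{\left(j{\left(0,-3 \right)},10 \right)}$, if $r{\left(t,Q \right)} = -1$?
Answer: $1$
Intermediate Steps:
$j{\left(Z,M \right)} = - \frac{6}{7} + \frac{M Z}{7}$
$r^{2}{\left(j{\left(0,-3 \right)},10 \right)} = \left(-1\right)^{2} = 1$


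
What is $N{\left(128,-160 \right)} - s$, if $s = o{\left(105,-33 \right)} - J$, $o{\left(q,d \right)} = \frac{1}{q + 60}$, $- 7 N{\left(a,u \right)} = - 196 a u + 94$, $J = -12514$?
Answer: $- \frac{676792387}{1155} \approx -5.8597 \cdot 10^{5}$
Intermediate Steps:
$N{\left(a,u \right)} = - \frac{94}{7} + 28 a u$ ($N{\left(a,u \right)} = - \frac{- 196 a u + 94}{7} = - \frac{94 - 196 a u}{7} = - \frac{94}{7} + 28 a u$)
$o{\left(q,d \right)} = \frac{1}{60 + q}$
$s = \frac{2064811}{165}$ ($s = \frac{1}{60 + 105} - -12514 = \frac{1}{165} + 12514 = \frac{2064811}{165} \approx 12514.0$)
$N{\left(128,-160 \right)} - s = \left(- \frac{94}{7} + 28 \cdot 128 \left(-160\right)\right) - \frac{2064811}{165} = \left(- \frac{94}{7} - 573440\right) - \frac{2064811}{165} = - \frac{4014174}{7} - \frac{2064811}{165} = - \frac{676792387}{1155}$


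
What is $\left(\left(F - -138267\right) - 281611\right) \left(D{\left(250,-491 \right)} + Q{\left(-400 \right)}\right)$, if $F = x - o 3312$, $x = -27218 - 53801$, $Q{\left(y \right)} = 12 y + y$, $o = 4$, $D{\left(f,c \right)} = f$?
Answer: $1176174450$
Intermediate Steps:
$Q{\left(y \right)} = 13 y$
$x = -81019$
$F = -94267$ ($F = -81019 - 4 \cdot 3312 = -81019 - 13248 = -94267$)
$\left(\left(F - -138267\right) - 281611\right) \left(D{\left(250,-491 \right)} + Q{\left(-400 \right)}\right) = \left(\left(-94267 - -138267\right) - 281611\right) \left(250 + 13 \left(-400\right)\right) = \left(\left(-94267 + 138267\right) - 281611\right) \left(250 - 5200\right) = \left(44000 - 281611\right) \left(-4950\right) = \left(-237611\right) \left(-4950\right) = 1176174450$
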